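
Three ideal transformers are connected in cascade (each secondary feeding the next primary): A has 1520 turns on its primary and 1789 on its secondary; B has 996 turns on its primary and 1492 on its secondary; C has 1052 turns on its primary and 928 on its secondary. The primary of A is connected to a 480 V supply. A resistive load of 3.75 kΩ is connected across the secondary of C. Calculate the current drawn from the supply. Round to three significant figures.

Secondary of A: V = 480.00 × 1789/1520 = 564.95 V.
Secondary of B: V = 564.95 × 1492/996 = 846.29 V.
Secondary of C: V = 846.29 × 928/1052 = 746.53 V.
I_load = 746.53/3750 = 0.19908 A, so P_out = 746.53 × 0.19908 = 148.62 W.
All ideal ⇒ P_in = P_out, so I_supply = 148.62/480 = 0.310 A.

I_supply ≈ 0.310 A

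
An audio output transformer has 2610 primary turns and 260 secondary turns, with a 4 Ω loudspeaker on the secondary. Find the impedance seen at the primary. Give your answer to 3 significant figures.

Z_p = (N_p/N_s)² × Z_s = (2610/260)² × 4 = 403 Ω.

Z_p ≈ 403 Ω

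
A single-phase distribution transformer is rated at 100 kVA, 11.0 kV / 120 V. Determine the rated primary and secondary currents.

I_p = S/V_p = 100000/11000 = 9.09 A.
I_s = S/V_s = 100000/120 = 833 A.

I_p ≈ 9.09 A, I_s ≈ 833 A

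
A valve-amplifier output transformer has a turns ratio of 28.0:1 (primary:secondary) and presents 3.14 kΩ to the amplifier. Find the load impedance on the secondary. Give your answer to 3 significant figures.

Z_s = Z_p/(N_p/N_s)² = 3140/28.0² = 4.01 Ω.

Z_s ≈ 4.01 Ω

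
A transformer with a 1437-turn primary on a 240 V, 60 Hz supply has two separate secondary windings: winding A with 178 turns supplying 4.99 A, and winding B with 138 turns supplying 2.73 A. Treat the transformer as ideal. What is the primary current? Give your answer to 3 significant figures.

V_A = 240 × 178/1437 = 29.729 V; V_B = 240 × 138/1437 = 23.048 V.
P_out = V_A I_A + V_B I_B = 29.729×4.99 + 23.048×2.73 = 148.35 + 62.921 = 211.27 W.
Ideal ⇒ P_in = P_out, so I_p = P_out/V_p = 211.27/240 = 0.880 A.

I_p ≈ 0.880 A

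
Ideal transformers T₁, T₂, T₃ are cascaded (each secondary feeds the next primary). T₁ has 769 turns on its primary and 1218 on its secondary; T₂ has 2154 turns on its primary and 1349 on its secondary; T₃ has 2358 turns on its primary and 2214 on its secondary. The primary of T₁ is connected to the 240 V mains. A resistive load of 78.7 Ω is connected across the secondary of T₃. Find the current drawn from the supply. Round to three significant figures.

After T₁: V = 240.00 × 1218/769 = 380.13 V.
After T₂: V = 380.13 × 1349/2154 = 238.07 V.
After T₃: V = 238.07 × 2214/2358 = 223.53 V.
I_load = 223.53/78.7 = 2.8403 A, so P_out = 223.53 × 2.8403 = 634.88 W.
All ideal ⇒ P_in = P_out, so I_supply = 634.88/240 = 2.65 A.

I_supply ≈ 2.65 A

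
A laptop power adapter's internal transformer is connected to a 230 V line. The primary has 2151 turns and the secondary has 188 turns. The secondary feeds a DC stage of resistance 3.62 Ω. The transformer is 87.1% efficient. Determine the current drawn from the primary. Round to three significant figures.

V_s = 230 × 188/2151 = 20.102 V.
I_s = V_s/R = 20.102/3.62 = 5.5531 A.
P_out = V_s I_s = 20.102 × 5.5531 = 111.63 W.
P_in = P_out/η = 111.63/0.871 = 128.16 W.
I_p = P_in/V_p = 128.16/230 = 0.557 A.

I_p ≈ 0.557 A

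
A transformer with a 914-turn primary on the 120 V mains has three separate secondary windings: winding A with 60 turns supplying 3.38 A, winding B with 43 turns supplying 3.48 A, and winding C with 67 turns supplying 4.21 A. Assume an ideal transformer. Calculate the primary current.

V_A = 120 × 60/914 = 7.8775 V; V_B = 120 × 43/914 = 5.6455 V; V_C = 120 × 67/914 = 8.7965 V.
P_out = V_A I_A + V_B I_B + V_C I_C = 7.8775×3.38 + 5.6455×3.48 + 8.7965×4.21 = 26.626 + 19.646 + 37.033 = 83.305 W.
Ideal ⇒ P_in = P_out, so I_p = P_out/V_p = 83.305/120 = 0.694 A.

I_p ≈ 0.694 A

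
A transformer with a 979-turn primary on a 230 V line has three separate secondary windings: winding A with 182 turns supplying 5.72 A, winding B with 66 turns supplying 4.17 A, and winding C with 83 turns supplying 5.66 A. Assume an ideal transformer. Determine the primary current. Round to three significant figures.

I_p ≈ 1.82 A

V_A = 230 × 182/979 = 42.758 V; V_B = 230 × 66/979 = 15.506 V; V_C = 230 × 83/979 = 19.499 V.
P_out = V_A I_A + V_B I_B + V_C I_C = 42.758×5.72 + 15.506×4.17 + 19.499×5.66 = 244.58 + 64.658 + 110.37 = 419.60 W.
Ideal ⇒ P_in = P_out, so I_p = P_out/V_p = 419.60/230 = 1.82 A.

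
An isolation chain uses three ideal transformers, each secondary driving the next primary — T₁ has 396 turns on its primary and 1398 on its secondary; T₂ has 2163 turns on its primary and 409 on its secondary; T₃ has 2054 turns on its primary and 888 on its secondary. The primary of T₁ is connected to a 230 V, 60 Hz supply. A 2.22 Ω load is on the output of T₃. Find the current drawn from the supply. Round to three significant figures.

After T₁: V = 230.00 × 1398/396 = 811.97 V.
After T₂: V = 811.97 × 409/2163 = 153.53 V.
After T₃: V = 153.53 × 888/2054 = 66.377 V.
I_load = 66.377/2.22 = 29.900 A, so P_out = 66.377 × 29.900 = 1984.7 W.
All ideal ⇒ P_in = P_out, so I_supply = 1984.7/230 = 8.63 A.

I_supply ≈ 8.63 A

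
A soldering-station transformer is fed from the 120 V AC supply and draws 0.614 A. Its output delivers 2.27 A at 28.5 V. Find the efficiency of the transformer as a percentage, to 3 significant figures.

η ≈ 87.8%

P_in = 120 × 0.614 = 73.6800 W.
P_out = 28.5 × 2.27 = 64.6950 W.
η = P_out/P_in = 64.6950/73.6800 = 0.878.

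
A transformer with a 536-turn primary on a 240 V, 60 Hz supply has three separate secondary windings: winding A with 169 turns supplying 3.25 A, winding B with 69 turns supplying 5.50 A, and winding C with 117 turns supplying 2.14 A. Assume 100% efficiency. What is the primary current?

I_p ≈ 2.20 A

V_A = 240 × 169/536 = 75.672 V; V_B = 240 × 69/536 = 30.896 V; V_C = 240 × 117/536 = 52.388 V.
P_out = V_A I_A + V_B I_B + V_C I_C = 75.672×3.25 + 30.896×5.50 + 52.388×2.14 = 245.93 + 169.93 + 112.11 = 527.97 W.
Ideal ⇒ P_in = P_out, so I_p = P_out/V_p = 527.97/240 = 2.20 A.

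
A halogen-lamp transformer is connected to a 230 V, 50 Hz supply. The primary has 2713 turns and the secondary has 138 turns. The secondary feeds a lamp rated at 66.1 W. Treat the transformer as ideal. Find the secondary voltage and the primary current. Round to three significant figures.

V_s = V_p × N_s/N_p = 230 × 138/2713 = 11.699 V.
I_s = P/V_s = 66.1/11.699 = 5.6499 A.
I_p = I_s × N_s/N_p = 5.6499 × 138/2713 = 0.287 A.

V_s ≈ 11.7 V, I_p ≈ 0.287 A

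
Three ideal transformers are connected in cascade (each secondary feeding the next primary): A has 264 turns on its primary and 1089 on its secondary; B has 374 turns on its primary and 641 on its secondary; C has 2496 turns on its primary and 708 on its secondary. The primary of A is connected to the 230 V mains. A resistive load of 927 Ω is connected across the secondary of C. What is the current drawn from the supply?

I_supply ≈ 0.998 A

Secondary of A: V = 230.00 × 1089/264 = 948.75 V.
Secondary of B: V = 948.75 × 641/374 = 1626.1 V.
Secondary of C: V = 1626.1 × 708/2496 = 461.24 V.
I_load = 461.24/927 = 0.49756 A, so P_out = 461.24 × 0.49756 = 229.50 W.
All ideal ⇒ P_in = P_out, so I_supply = 229.50/230 = 0.998 A.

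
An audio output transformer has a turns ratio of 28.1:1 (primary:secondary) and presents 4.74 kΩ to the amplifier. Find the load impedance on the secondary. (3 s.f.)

Z_s = Z_p/(N_p/N_s)² = 4740/28.1² = 6.00 Ω.

Z_s ≈ 6.00 Ω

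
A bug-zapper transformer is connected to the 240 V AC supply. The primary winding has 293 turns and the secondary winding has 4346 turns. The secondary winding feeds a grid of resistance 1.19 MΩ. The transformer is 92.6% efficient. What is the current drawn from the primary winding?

I_p ≈ 0.0479 A

V_s = 240 × 4346/293 = 3559.9 V.
I_s = V_s/R = 3559.9/(1.19×10^6) = 0.0029915 A.
P_out = V_s I_s = 3559.9 × 0.0029915 = 10.649 W.
P_in = P_out/η = 10.649/0.926 = 11.500 W.
I_p = P_in/V_p = 11.500/240 = 0.0479 A.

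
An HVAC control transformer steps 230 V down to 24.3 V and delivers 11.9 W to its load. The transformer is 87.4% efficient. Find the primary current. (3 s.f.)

P_in = P_out/η = 11.9/0.874 = 13.616 W.
I_p = P_in/V_p = 13.616/230 = 0.0592 A.

I_p ≈ 0.0592 A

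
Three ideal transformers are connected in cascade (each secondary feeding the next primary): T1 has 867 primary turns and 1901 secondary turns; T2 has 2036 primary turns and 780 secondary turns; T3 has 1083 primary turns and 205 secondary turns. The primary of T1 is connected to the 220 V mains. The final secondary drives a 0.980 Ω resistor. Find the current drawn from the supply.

Secondary of T1: V = 220.00 × 1901/867 = 482.38 V.
Secondary of T2: V = 482.38 × 780/2036 = 184.80 V.
Secondary of T3: V = 184.80 × 205/1083 = 34.981 V.
I_load = 34.981/0.980 = 35.695 A, so P_out = 34.981 × 35.695 = 1248.6 W.
All ideal ⇒ P_in = P_out, so I_supply = 1248.6/220 = 5.68 A.

I_supply ≈ 5.68 A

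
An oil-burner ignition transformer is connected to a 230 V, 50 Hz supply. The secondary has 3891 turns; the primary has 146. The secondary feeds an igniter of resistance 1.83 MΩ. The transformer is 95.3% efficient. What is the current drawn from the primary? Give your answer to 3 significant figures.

I_p ≈ 0.0937 A

V_s = 230 × 3891/146 = 6129.7 V.
I_s = V_s/R = 6129.7/(1.83×10^6) = 0.0033495 A.
P_out = V_s I_s = 6129.7 × 0.0033495 = 20.532 W.
P_in = P_out/η = 20.532/0.953 = 21.544 W.
I_p = P_in/V_p = 21.544/230 = 0.0937 A.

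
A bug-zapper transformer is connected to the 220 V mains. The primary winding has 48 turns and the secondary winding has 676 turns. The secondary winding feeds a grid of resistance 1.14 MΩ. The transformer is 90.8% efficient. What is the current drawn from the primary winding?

I_p ≈ 0.0422 A

V_s = 220 × 676/48 = 3098.3 V.
I_s = V_s/R = 3098.3/(1.14×10^6) = 0.0027178 A.
P_out = V_s I_s = 3098.3 × 0.0027178 = 8.4208 W.
P_in = P_out/η = 8.4208/0.908 = 9.2740 W.
I_p = P_in/V_p = 9.2740/220 = 0.0422 A.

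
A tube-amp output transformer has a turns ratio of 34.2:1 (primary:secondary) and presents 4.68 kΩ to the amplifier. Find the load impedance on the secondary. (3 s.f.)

Z_s = Z_p/(N_p/N_s)² = 4680/34.2² = 4.00 Ω.

Z_s ≈ 4.00 Ω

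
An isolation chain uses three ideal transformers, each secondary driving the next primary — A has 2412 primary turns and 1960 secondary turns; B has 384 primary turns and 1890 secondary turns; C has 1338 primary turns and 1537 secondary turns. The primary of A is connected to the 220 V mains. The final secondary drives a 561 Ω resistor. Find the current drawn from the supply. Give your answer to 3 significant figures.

I_supply ≈ 8.28 A

Secondary of A: V = 220.00 × 1960/2412 = 178.77 V.
Secondary of B: V = 178.77 × 1890/384 = 879.90 V.
Secondary of C: V = 879.90 × 1537/1338 = 1010.8 V.
I_load = 1010.8/561 = 1.8017 A, so P_out = 1010.8 × 1.8017 = 1821.1 W.
All ideal ⇒ P_in = P_out, so I_supply = 1821.1/220 = 8.28 A.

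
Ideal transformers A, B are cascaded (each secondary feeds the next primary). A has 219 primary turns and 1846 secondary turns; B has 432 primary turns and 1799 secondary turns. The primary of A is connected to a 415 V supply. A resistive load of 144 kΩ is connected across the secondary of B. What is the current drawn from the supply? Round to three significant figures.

Secondary of A: V = 415.00 × 1846/219 = 3498.1 V.
Secondary of B: V = 3498.1 × 1799/432 = 14567 V.
I_load = 14567/144000 = 0.10116 A, so P_out = 14567 × 0.10116 = 1473.7 W.
All ideal ⇒ P_in = P_out, so I_supply = 1473.7/415 = 3.55 A.

I_supply ≈ 3.55 A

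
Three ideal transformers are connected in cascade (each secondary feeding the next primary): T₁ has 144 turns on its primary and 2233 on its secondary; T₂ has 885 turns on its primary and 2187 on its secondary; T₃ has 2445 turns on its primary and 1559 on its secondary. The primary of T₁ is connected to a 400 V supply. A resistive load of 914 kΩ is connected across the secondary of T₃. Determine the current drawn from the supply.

I_supply ≈ 0.261 A

After T₁: V = 400.00 × 2233/144 = 6202.8 V.
After T₂: V = 6202.8 × 2187/885 = 15328 V.
After T₃: V = 15328 × 1559/2445 = 9773.7 V.
I_load = 9773.7/914000 = 0.010693 A, so P_out = 9773.7 × 0.010693 = 104.51 W.
All ideal ⇒ P_in = P_out, so I_supply = 104.51/400 = 0.261 A.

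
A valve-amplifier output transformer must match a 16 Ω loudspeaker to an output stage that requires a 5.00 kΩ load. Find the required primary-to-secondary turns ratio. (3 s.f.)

N_p/N_s ≈ 17.7

Z_p/Z_s = (N_p/N_s)², so N_p/N_s = √(5000/16) = √312 = 17.7.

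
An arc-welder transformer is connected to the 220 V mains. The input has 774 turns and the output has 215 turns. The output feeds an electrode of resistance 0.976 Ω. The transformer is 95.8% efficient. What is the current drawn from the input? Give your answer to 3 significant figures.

I_in ≈ 18.2 A

V_out = 220 × 215/774 = 61.111 V.
I_out = V_out/R = 61.111/0.976 = 62.614 A.
P_out = V_out I_out = 61.111 × 62.614 = 3826.4 W.
P_in = P_out/η = 3826.4/0.958 = 3994.2 W.
I_in = P_in/V_in = 3994.2/220 = 18.2 A.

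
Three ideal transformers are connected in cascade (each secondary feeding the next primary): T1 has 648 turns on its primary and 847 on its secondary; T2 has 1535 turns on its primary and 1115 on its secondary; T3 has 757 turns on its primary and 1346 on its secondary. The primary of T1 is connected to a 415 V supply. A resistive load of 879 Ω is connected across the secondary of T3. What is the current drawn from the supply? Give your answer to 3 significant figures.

I_supply ≈ 1.35 A

After T1: V = 415.00 × 847/648 = 542.45 V.
After T2: V = 542.45 × 1115/1535 = 394.02 V.
After T3: V = 394.02 × 1346/757 = 700.60 V.
I_load = 700.60/879 = 0.79705 A, so P_out = 700.60 × 0.79705 = 558.41 W.
All ideal ⇒ P_in = P_out, so I_supply = 558.41/415 = 1.35 A.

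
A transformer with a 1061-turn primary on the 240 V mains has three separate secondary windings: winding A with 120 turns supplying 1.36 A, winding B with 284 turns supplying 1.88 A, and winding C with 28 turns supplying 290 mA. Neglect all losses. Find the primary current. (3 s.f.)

V_A = 240 × 120/1061 = 27.144 V; V_B = 240 × 284/1061 = 64.241 V; V_C = 240 × 28/1061 = 6.3336 V.
P_out = V_A I_A + V_B I_B + V_C I_C = 27.144×1.36 + 64.241×1.88 + 6.3336×0.290 = 36.916 + 120.77 + 1.8368 = 159.53 W.
Ideal ⇒ P_in = P_out, so I_p = P_out/V_p = 159.53/240 = 0.665 A.

I_p ≈ 0.665 A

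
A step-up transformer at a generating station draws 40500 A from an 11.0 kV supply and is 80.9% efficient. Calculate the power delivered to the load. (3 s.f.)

P_in = V_p I_p = 11000 × 40500 = 4.4550×10^8 W.
P_out = η P_in = 0.809 × 4.4550×10^8 = 3.60×10^8 W.

P_out ≈ 3.60×10^8 W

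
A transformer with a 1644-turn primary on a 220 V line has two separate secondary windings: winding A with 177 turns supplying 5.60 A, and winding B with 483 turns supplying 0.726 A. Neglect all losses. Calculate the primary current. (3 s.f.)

I_p ≈ 0.816 A

V_A = 220 × 177/1644 = 23.686 V; V_B = 220 × 483/1644 = 64.635 V.
P_out = V_A I_A + V_B I_B = 23.686×5.60 + 64.635×0.726 = 132.64 + 46.925 = 179.57 W.
Ideal ⇒ P_in = P_out, so I_p = P_out/V_p = 179.57/220 = 0.816 A.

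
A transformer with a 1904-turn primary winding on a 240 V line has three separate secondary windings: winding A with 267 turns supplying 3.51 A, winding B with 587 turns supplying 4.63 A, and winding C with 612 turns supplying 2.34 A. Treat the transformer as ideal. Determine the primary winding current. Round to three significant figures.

I_p ≈ 2.67 A

V_A = 240 × 267/1904 = 33.655 V; V_B = 240 × 587/1904 = 73.992 V; V_C = 240 × 612/1904 = 77.143 V.
P_out = V_A I_A + V_B I_B + V_C I_C = 33.655×3.51 + 73.992×4.63 + 77.143×2.34 = 118.13 + 342.58 + 180.51 = 641.23 W.
Ideal ⇒ P_in = P_out, so I_p = P_out/V_p = 641.23/240 = 2.67 A.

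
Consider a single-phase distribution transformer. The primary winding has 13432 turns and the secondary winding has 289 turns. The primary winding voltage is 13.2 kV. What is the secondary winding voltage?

V_s ≈ 284 V

V_s/V_p = N_s/N_p, so V_s = 13200 × 289/13432 = 284 V.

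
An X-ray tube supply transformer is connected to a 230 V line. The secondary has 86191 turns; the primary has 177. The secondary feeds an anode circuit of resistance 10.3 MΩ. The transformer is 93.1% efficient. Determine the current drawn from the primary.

V_s = 230 × 86191/177 = 112000 V.
I_s = V_s/R = 112000/(1.03×10^7) = 0.010874 A.
P_out = V_s I_s = 112000 × 0.010874 = 1217.9 W.
P_in = P_out/η = 1217.9/0.931 = 1308.1 W.
I_p = P_in/V_p = 1308.1/230 = 5.69 A.

I_p ≈ 5.69 A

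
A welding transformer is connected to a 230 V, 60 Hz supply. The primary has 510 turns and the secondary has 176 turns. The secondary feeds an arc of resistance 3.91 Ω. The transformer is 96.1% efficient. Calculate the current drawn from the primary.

V_s = 230 × 176/510 = 79.373 V.
I_s = V_s/R = 79.373/3.91 = 20.300 A.
P_out = V_s I_s = 79.373 × 20.300 = 1611.3 W.
P_in = P_out/η = 1611.3/0.961 = 1676.6 W.
I_p = P_in/V_p = 1676.6/230 = 7.29 A.

I_p ≈ 7.29 A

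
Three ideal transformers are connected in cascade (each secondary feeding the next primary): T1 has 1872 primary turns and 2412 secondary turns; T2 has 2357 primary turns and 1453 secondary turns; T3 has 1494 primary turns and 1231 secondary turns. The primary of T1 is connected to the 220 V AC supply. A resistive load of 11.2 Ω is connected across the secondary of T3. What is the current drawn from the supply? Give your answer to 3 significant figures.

I_supply ≈ 8.41 A

Secondary of T1: V = 220.00 × 2412/1872 = 283.46 V.
Secondary of T2: V = 283.46 × 1453/2357 = 174.74 V.
Secondary of T3: V = 174.74 × 1231/1494 = 143.98 V.
I_load = 143.98/11.2 = 12.856 A, so P_out = 143.98 × 12.856 = 1851.0 W.
All ideal ⇒ P_in = P_out, so I_supply = 1851.0/220 = 8.41 A.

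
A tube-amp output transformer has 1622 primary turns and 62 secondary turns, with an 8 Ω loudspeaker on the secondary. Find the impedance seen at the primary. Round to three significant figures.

Z_p ≈ 5480 Ω

Z_p = (N_p/N_s)² × Z_s = (1622/62)² × 8 = 5480 Ω.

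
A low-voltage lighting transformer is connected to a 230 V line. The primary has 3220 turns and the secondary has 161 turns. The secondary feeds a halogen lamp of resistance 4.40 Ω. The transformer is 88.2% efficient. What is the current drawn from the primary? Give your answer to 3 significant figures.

V_s = 230 × 161/3220 = 11.500 V.
I_s = V_s/R = 11.500/4.40 = 2.6136 A.
P_out = V_s I_s = 11.500 × 2.6136 = 30.057 W.
P_in = P_out/η = 30.057/0.882 = 34.078 W.
I_p = P_in/V_p = 34.078/230 = 0.148 A.

I_p ≈ 0.148 A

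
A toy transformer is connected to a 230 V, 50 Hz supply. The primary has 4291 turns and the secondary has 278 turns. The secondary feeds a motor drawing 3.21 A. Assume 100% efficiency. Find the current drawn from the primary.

I_p ≈ 0.208 A

For an ideal transformer I_p N_p = I_s N_s, so I_p = 3.21 × 278/4291 = 0.208 A.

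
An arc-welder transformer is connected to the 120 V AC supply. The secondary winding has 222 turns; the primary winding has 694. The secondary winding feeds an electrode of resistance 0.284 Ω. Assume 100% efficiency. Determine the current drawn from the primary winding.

V_s = V_p × N_s/N_p = 120 × 222/694 = 38.386 V.
I_s = V_s/R = 38.386/0.284 = 135.16 A.
For an ideal transformer I_p N_p = I_s N_s, so I_p = 135.16 × 222/694 = 43.2 A.

I_p ≈ 43.2 A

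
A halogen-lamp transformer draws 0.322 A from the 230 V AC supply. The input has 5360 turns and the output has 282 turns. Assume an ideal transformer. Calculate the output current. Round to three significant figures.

I_out ≈ 6.12 A

I_out/I_in = N_in/N_out, so I_out = 0.322 × 5360/282 = 6.12 A.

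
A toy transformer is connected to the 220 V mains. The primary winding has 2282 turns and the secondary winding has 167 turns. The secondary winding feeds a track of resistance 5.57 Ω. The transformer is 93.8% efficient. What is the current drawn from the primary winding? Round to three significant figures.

V_s = 220 × 167/2282 = 16.100 V.
I_s = V_s/R = 16.100/5.57 = 2.8905 A.
P_out = V_s I_s = 16.100 × 2.8905 = 46.536 W.
P_in = P_out/η = 46.536/0.938 = 49.612 W.
I_p = P_in/V_p = 49.612/220 = 0.226 A.

I_p ≈ 0.226 A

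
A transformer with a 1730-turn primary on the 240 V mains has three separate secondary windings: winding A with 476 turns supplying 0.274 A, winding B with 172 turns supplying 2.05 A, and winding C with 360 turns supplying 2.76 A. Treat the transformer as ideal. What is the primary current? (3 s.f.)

V_A = 240 × 476/1730 = 66.035 V; V_B = 240 × 172/1730 = 23.861 V; V_C = 240 × 360/1730 = 49.942 V.
P_out = V_A I_A + V_B I_B + V_C I_C = 66.035×0.274 + 23.861×2.05 + 49.942×2.76 = 18.094 + 48.916 + 137.84 = 204.85 W.
Ideal ⇒ P_in = P_out, so I_p = P_out/V_p = 204.85/240 = 0.854 A.

I_p ≈ 0.854 A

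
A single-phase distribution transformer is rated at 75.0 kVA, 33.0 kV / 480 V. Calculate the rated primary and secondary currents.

I_p ≈ 2.27 A, I_s ≈ 156 A

I_p = S/V_p = 75000/33000 = 2.27 A.
I_s = S/V_s = 75000/480 = 156 A.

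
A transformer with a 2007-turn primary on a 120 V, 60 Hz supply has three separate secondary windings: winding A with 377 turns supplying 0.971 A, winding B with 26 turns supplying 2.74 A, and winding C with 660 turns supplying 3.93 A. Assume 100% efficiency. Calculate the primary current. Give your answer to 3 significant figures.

I_p ≈ 1.51 A

V_A = 120 × 377/2007 = 22.541 V; V_B = 120 × 26/2007 = 1.5546 V; V_C = 120 × 660/2007 = 39.462 V.
P_out = V_A I_A + V_B I_B + V_C I_C = 22.541×0.971 + 1.5546×2.74 + 39.462×3.93 = 21.887 + 4.2595 + 155.09 = 181.23 W.
Ideal ⇒ P_in = P_out, so I_p = P_out/V_p = 181.23/120 = 1.51 A.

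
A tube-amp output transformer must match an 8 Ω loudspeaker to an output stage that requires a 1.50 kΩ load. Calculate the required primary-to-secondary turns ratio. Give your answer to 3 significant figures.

Z_p/Z_s = (N_p/N_s)², so N_p/N_s = √(1500/8) = √188 = 13.7.

N_p/N_s ≈ 13.7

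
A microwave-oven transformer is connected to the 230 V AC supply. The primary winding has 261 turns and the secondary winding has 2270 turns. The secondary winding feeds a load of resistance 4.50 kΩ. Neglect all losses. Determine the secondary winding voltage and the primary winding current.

V_s ≈ 2000 V, I_p ≈ 3.87 A

V_s = V_p × N_s/N_p = 230 × 2270/261 = 2000.4 V.
I_s = V_s/R = 2000.4/4500 = 0.44453 A.
I_p = I_s × N_s/N_p = 0.44453 × 2270/261 = 3.87 A.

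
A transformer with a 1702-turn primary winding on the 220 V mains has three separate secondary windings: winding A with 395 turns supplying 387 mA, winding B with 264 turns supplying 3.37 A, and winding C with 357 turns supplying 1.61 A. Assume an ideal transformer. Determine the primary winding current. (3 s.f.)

I_p ≈ 0.950 A

V_A = 220 × 395/1702 = 51.058 V; V_B = 220 × 264/1702 = 34.125 V; V_C = 220 × 357/1702 = 46.146 V.
P_out = V_A I_A + V_B I_B + V_C I_C = 51.058×0.387 + 34.125×3.37 + 46.146×1.61 = 19.759 + 115.00 + 74.295 = 209.05 W.
Ideal ⇒ P_in = P_out, so I_p = P_out/V_p = 209.05/220 = 0.950 A.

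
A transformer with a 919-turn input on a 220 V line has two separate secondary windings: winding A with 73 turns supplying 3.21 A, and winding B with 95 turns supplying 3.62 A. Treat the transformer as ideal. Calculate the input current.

I_in ≈ 0.629 A

V_A = 220 × 73/919 = 17.476 V; V_B = 220 × 95/919 = 22.742 V.
P_out = V_A I_A + V_B I_B = 17.476×3.21 + 22.742×3.62 = 56.096 + 82.326 = 138.42 W.
Ideal ⇒ P_in = P_out, so I_in = P_out/V_in = 138.42/220 = 0.629 A.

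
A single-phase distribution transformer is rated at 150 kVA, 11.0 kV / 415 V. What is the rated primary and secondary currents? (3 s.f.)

I_p = S/V_p = 150000/11000 = 13.6 A.
I_s = S/V_s = 150000/415 = 361 A.

I_p ≈ 13.6 A, I_s ≈ 361 A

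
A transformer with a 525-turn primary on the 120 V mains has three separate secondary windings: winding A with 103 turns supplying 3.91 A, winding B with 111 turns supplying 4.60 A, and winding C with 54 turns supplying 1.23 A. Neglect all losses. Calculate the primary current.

V_A = 120 × 103/525 = 23.543 V; V_B = 120 × 111/525 = 25.371 V; V_C = 120 × 54/525 = 12.343 V.
P_out = V_A I_A + V_B I_B + V_C I_C = 23.543×3.91 + 25.371×4.60 + 12.343×1.23 = 92.053 + 116.71 + 15.182 = 223.94 W.
Ideal ⇒ P_in = P_out, so I_p = P_out/V_p = 223.94/120 = 1.87 A.

I_p ≈ 1.87 A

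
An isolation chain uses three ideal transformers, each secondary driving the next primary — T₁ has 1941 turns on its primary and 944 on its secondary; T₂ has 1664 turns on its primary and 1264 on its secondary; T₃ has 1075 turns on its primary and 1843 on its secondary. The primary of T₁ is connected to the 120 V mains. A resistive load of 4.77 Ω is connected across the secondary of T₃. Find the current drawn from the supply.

Secondary of T₁: V = 120.00 × 944/1941 = 58.362 V.
Secondary of T₂: V = 58.362 × 1264/1664 = 44.332 V.
Secondary of T₃: V = 44.332 × 1843/1075 = 76.004 V.
I_load = 76.004/4.77 = 15.934 A, so P_out = 76.004 × 15.934 = 1211.0 W.
All ideal ⇒ P_in = P_out, so I_supply = 1211.0/120 = 10.1 A.

I_supply ≈ 10.1 A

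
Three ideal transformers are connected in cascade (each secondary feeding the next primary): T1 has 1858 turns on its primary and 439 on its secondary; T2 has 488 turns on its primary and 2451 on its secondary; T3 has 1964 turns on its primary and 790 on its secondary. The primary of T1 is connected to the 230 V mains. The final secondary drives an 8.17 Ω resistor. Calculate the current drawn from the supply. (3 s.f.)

I_supply ≈ 6.41 A

After T1: V = 230.00 × 439/1858 = 54.343 V.
After T2: V = 54.343 × 2451/488 = 272.94 V.
After T3: V = 272.94 × 790/1964 = 109.79 V.
I_load = 109.79/8.17 = 13.438 A, so P_out = 109.79 × 13.438 = 1475.3 W.
All ideal ⇒ P_in = P_out, so I_supply = 1475.3/230 = 6.41 A.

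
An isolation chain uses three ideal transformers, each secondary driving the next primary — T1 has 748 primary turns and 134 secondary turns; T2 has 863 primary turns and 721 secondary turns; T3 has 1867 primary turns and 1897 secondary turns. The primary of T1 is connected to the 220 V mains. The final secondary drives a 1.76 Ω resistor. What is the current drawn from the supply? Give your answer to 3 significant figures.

After T1: V = 220.00 × 134/748 = 39.412 V.
After T2: V = 39.412 × 721/863 = 32.927 V.
After T3: V = 32.927 × 1897/1867 = 33.456 V.
I_load = 33.456/1.76 = 19.009 A, so P_out = 33.456 × 19.009 = 635.97 W.
All ideal ⇒ P_in = P_out, so I_supply = 635.97/220 = 2.89 A.

I_supply ≈ 2.89 A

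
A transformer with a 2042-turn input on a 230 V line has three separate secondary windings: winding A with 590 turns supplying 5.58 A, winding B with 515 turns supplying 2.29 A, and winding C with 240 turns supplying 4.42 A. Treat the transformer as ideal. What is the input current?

I_in ≈ 2.71 A

V_A = 230 × 590/2042 = 66.454 V; V_B = 230 × 515/2042 = 58.007 V; V_C = 230 × 240/2042 = 27.032 V.
P_out = V_A I_A + V_B I_B + V_C I_C = 66.454×5.58 + 58.007×2.29 + 27.032×4.42 = 370.82 + 132.84 + 119.48 = 623.13 W.
Ideal ⇒ P_in = P_out, so I_in = P_out/V_in = 623.13/230 = 2.71 A.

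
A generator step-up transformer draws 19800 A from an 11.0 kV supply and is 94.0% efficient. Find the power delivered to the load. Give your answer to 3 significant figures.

P_out ≈ 2.05×10^8 W

P_in = V_p I_p = 11000 × 19800 = 2.1780×10^8 W.
P_out = η P_in = 0.940 × 2.1780×10^8 = 2.05×10^8 W.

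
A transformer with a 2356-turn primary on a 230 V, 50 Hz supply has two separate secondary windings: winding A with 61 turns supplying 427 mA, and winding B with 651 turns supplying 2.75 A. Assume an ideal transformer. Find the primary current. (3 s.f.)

V_A = 230 × 61/2356 = 5.9550 V; V_B = 230 × 651/2356 = 63.553 V.
P_out = V_A I_A + V_B I_B = 5.9550×0.427 + 63.553×2.75 = 2.5428 + 174.77 = 177.31 W.
Ideal ⇒ P_in = P_out, so I_p = P_out/V_p = 177.31/230 = 0.771 A.

I_p ≈ 0.771 A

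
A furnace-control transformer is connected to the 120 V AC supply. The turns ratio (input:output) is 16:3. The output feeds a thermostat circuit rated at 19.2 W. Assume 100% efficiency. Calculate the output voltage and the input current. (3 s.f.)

V_out = V_in × N_out/N_in = 120 × 3/16 = 22.500 V.
I_out = P/V_out = 19.2/22.500 = 0.85333 A.
I_in = I_out × N_out/N_in = 0.85333 × 3/16 = 0.160 A.

V_out ≈ 22.5 V, I_in ≈ 0.160 A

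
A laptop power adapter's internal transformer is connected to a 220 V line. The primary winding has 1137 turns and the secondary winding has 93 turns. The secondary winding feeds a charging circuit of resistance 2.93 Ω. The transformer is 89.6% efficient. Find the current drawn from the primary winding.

V_s = 220 × 93/1137 = 17.995 V.
I_s = V_s/R = 17.995/2.93 = 6.1415 A.
P_out = V_s I_s = 17.995 × 6.1415 = 110.52 W.
P_in = P_out/η = 110.52/0.896 = 123.34 W.
I_p = P_in/V_p = 123.34/220 = 0.561 A.

I_p ≈ 0.561 A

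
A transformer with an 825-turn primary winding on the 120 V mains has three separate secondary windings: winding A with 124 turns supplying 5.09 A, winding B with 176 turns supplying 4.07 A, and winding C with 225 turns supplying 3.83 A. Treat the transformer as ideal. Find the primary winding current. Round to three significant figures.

V_A = 120 × 124/825 = 18.036 V; V_B = 120 × 176/825 = 25.600 V; V_C = 120 × 225/825 = 32.727 V.
P_out = V_A I_A + V_B I_B + V_C I_C = 18.036×5.09 + 25.600×4.07 + 32.727×3.83 = 91.805 + 104.19 + 125.35 = 321.34 W.
Ideal ⇒ P_in = P_out, so I_p = P_out/V_p = 321.34/120 = 2.68 A.

I_p ≈ 2.68 A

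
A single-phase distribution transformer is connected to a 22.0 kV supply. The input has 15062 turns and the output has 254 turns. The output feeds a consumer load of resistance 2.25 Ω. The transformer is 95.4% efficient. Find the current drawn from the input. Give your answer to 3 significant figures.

V_out = 22000 × 254/15062 = 371.00 V.
I_out = V_out/R = 371.00/2.25 = 164.89 A.
P_out = V_out I_out = 371.00 × 164.89 = 61174 W.
P_in = P_out/η = 61174/0.954 = 64123 W.
I_in = P_in/V_in = 64123/22000 = 2.91 A.

I_in ≈ 2.91 A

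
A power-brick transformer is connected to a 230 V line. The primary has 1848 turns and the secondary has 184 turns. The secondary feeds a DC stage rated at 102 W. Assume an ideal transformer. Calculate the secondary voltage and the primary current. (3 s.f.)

V_s = V_p × N_s/N_p = 230 × 184/1848 = 22.900 V.
I_s = P/V_s = 102/22.900 = 4.4541 A.
I_p = I_s × N_s/N_p = 4.4541 × 184/1848 = 0.443 A.

V_s ≈ 22.9 V, I_p ≈ 0.443 A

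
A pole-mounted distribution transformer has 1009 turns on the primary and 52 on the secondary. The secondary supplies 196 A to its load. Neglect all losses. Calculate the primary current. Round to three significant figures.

I_p ≈ 10.1 A

For an ideal transformer I_p/I_s = N_s/N_p, so I_p = 196 × 52/1009 = 10.1 A.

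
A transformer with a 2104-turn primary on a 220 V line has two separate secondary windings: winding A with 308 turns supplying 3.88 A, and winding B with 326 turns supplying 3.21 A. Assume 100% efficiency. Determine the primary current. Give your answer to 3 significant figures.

I_p ≈ 1.07 A

V_A = 220 × 308/2104 = 32.205 V; V_B = 220 × 326/2104 = 34.087 V.
P_out = V_A I_A + V_B I_B = 32.205×3.88 + 34.087×3.21 = 124.96 + 109.42 = 234.38 W.
Ideal ⇒ P_in = P_out, so I_p = P_out/V_p = 234.38/220 = 1.07 A.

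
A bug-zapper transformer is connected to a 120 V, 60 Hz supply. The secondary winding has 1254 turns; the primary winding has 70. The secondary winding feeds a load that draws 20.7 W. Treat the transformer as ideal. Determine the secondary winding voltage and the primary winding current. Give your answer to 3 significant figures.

V_s = V_p × N_s/N_p = 120 × 1254/70 = 2149.7 V.
I_s = P/V_s = 20.7/2149.7 = 0.0096292 A.
I_p = I_s × N_s/N_p = 0.0096292 × 1254/70 = 0.172 A.

V_s ≈ 2150 V, I_p ≈ 0.172 A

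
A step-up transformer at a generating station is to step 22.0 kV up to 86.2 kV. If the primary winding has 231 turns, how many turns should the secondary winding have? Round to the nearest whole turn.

N_s = 905 turns

N_s/N_p = V_s/V_p, so N_s = 231 × 86200/22000 = 905.1 ≈ 905 turns.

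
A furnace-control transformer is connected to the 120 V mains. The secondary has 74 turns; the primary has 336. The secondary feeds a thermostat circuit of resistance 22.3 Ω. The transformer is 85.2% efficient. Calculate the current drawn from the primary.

V_s = 120 × 74/336 = 26.429 V.
I_s = V_s/R = 26.429/22.3 = 1.1851 A.
P_out = V_s I_s = 26.429 × 1.1851 = 31.321 W.
P_in = P_out/η = 31.321/0.852 = 36.762 W.
I_p = P_in/V_p = 36.762/120 = 0.306 A.

I_p ≈ 0.306 A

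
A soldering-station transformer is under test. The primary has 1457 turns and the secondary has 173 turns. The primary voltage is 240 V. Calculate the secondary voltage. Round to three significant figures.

V_s/V_p = N_s/N_p, so V_s = 240 × 173/1457 = 28.5 V.

V_s ≈ 28.5 V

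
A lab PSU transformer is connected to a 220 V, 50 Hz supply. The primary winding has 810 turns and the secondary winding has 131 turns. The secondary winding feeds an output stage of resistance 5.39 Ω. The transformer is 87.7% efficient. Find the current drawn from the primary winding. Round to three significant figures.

V_s = 220 × 131/810 = 35.580 V.
I_s = V_s/R = 35.580/5.39 = 6.6012 A.
P_out = V_s I_s = 35.580 × 6.6012 = 234.87 W.
P_in = P_out/η = 234.87/0.877 = 267.81 W.
I_p = P_in/V_p = 267.81/220 = 1.22 A.

I_p ≈ 1.22 A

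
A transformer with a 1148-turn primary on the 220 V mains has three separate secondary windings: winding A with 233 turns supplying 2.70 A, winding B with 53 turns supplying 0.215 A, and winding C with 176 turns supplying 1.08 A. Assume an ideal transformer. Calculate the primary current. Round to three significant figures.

I_p ≈ 0.723 A

V_A = 220 × 233/1148 = 44.652 V; V_B = 220 × 53/1148 = 10.157 V; V_C = 220 × 176/1148 = 33.728 V.
P_out = V_A I_A + V_B I_B + V_C I_C = 44.652×2.70 + 10.157×0.215 + 33.728×1.08 = 120.56 + 2.1837 + 36.426 = 159.17 W.
Ideal ⇒ P_in = P_out, so I_p = P_out/V_p = 159.17/220 = 0.723 A.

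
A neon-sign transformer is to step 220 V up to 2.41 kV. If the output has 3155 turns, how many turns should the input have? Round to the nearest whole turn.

N_in = 288 turns

N_in/N_out = V_in/V_out, so N_in = 3155 × 220/2410 = 288.0 ≈ 288 turns.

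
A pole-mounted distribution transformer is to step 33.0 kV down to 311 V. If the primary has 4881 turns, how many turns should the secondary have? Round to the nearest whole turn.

N_s = 46 turns

N_s/N_p = V_s/V_p, so N_s = 4881 × 311/33000 = 46.0 ≈ 46 turns.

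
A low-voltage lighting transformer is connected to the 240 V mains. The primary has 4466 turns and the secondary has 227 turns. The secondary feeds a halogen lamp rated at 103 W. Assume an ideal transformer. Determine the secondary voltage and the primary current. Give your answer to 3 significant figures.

V_s = V_p × N_s/N_p = 240 × 227/4466 = 12.199 V.
I_s = P/V_s = 103/12.199 = 8.4434 A.
I_p = I_s × N_s/N_p = 8.4434 × 227/4466 = 0.429 A.

V_s ≈ 12.2 V, I_p ≈ 0.429 A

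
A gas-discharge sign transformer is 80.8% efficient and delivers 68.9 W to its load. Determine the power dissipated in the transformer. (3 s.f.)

P_in = P_out/η = 68.9/0.808 = 85.2723 W.
P_loss = P_in − P_out = 85.2723 − 68.9 = 16.4 W.

P_loss ≈ 16.4 W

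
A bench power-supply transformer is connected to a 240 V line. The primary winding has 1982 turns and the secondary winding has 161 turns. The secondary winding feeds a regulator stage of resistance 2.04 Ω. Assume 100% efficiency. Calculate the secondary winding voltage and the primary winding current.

V_s = V_p × N_s/N_p = 240 × 161/1982 = 19.495 V.
I_s = V_s/R = 19.495/2.04 = 9.5566 A.
I_p = I_s × N_s/N_p = 9.5566 × 161/1982 = 0.776 A.

V_s ≈ 19.5 V, I_p ≈ 0.776 A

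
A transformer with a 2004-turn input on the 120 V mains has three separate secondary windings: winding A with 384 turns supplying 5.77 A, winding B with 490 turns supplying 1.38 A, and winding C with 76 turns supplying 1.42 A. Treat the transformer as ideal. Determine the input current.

V_A = 120 × 384/2004 = 22.994 V; V_B = 120 × 490/2004 = 29.341 V; V_C = 120 × 76/2004 = 4.5509 V.
P_out = V_A I_A + V_B I_B + V_C I_C = 22.994×5.77 + 29.341×1.38 + 4.5509×1.42 = 132.68 + 40.491 + 6.4623 = 179.63 W.
Ideal ⇒ P_in = P_out, so I_in = P_out/V_in = 179.63/120 = 1.50 A.

I_in ≈ 1.50 A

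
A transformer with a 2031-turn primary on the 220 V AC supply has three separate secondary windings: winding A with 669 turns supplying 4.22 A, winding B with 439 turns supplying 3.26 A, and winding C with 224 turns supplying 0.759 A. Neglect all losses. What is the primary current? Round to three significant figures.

V_A = 220 × 669/2031 = 72.467 V; V_B = 220 × 439/2031 = 47.553 V; V_C = 220 × 224/2031 = 24.264 V.
P_out = V_A I_A + V_B I_B + V_C I_C = 72.467×4.22 + 47.553×3.26 + 24.264×0.759 = 305.81 + 155.02 + 18.416 = 479.25 W.
Ideal ⇒ P_in = P_out, so I_p = P_out/V_p = 479.25/220 = 2.18 A.

I_p ≈ 2.18 A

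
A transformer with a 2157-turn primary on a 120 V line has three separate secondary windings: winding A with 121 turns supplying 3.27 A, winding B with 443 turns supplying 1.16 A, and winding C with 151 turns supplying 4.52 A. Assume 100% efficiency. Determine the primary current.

I_p ≈ 0.738 A

V_A = 120 × 121/2157 = 6.7316 V; V_B = 120 × 443/2157 = 24.645 V; V_C = 120 × 151/2157 = 8.4006 V.
P_out = V_A I_A + V_B I_B + V_C I_C = 6.7316×3.27 + 24.645×1.16 + 8.4006×4.52 = 22.012 + 28.589 + 37.971 = 88.571 W.
Ideal ⇒ P_in = P_out, so I_p = P_out/V_p = 88.571/120 = 0.738 A.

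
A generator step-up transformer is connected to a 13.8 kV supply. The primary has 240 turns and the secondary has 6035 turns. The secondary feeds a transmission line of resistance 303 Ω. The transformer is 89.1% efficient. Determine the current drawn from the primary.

I_p ≈ 32300 A

V_s = 13800 × 6035/240 = 347010 V.
I_s = V_s/R = 347010/303 = 1145.3 A.
P_out = V_s I_s = 347010 × 1145.3 = 3.9742×10^8 W.
P_in = P_out/η = 3.9742×10^8/0.891 = 4.4604×10^8 W.
I_p = P_in/V_p = 4.4604×10^8/13800 = 32300 A.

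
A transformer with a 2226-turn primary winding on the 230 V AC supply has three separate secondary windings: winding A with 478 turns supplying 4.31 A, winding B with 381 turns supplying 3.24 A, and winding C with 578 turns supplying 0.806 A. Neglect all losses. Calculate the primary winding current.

I_p ≈ 1.69 A

V_A = 230 × 478/2226 = 49.389 V; V_B = 230 × 381/2226 = 39.367 V; V_C = 230 × 578/2226 = 59.721 V.
P_out = V_A I_A + V_B I_B + V_C I_C = 49.389×4.31 + 39.367×3.24 + 59.721×0.806 = 212.87 + 127.55 + 48.136 = 388.55 W.
Ideal ⇒ P_in = P_out, so I_p = P_out/V_p = 388.55/230 = 1.69 A.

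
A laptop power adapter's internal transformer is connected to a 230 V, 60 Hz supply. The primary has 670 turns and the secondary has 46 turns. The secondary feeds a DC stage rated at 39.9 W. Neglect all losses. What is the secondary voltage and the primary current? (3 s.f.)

V_s = V_p × N_s/N_p = 230 × 46/670 = 15.791 V.
I_s = P/V_s = 39.9/15.791 = 2.5267 A.
I_p = I_s × N_s/N_p = 2.5267 × 46/670 = 0.173 A.

V_s ≈ 15.8 V, I_p ≈ 0.173 A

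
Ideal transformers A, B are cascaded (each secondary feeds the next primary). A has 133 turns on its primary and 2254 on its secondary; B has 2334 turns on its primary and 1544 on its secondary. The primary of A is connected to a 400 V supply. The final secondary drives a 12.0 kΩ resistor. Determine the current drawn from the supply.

After A: V = 400.00 × 2254/133 = 6778.9 V.
After B: V = 6778.9 × 1544/2334 = 4484.4 V.
I_load = 4484.4/12000 = 0.37370 A, so P_out = 4484.4 × 0.37370 = 1675.9 W.
All ideal ⇒ P_in = P_out, so I_supply = 1675.9/400 = 4.19 A.

I_supply ≈ 4.19 A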